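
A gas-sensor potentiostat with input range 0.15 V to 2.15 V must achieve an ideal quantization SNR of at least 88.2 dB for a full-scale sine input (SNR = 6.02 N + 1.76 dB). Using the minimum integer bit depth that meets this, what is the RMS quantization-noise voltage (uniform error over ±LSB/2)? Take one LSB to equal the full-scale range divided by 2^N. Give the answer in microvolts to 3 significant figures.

17.6 µV

The full-scale span is 2.15 − (0.15) = 2 V.
6.02 N + 1.76 ≥ 88.2 gives N ≥ 14.359, so the minimum integer is 15.
One LSB is 2 V / 32768 = 61.035 µV.
RMS noise = LSB/√12 = 17.6 µV.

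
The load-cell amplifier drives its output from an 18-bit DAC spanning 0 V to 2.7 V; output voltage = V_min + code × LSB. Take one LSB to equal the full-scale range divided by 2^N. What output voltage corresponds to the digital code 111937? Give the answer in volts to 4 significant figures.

Span = 2.7 V. LSB = 2.7 V / 2^18.
V_out = V_min + code × LSB = 0 V + 111937 × 2.7 V / 262144
      = 0 V + 1.15292 V = 1.15292 V.

1.153 V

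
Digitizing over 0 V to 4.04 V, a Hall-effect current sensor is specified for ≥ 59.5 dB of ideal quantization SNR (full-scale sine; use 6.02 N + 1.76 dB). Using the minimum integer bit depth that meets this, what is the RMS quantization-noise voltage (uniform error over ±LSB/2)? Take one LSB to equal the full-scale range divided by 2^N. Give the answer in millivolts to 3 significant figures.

1.14 mV

Full-scale range = 4.04 V.
Solving 6.02 N ≥ 59.5 − 1.76: N ≥ 9.591. Round up → N = 10.
One LSB is 4.04 V / 1024 = 3.9453 mV.
σ_q = LSB/√12 = 3.9453 mV/3.4641 = 1.14 mV.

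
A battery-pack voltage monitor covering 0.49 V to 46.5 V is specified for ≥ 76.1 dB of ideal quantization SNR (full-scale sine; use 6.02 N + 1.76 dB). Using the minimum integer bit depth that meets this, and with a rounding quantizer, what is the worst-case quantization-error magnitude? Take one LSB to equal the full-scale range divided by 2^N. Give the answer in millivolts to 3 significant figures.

2.81 mV

The full-scale span is 46.5 − (0.49) = 46.01 V.
Solving 6.02 N ≥ 76.1 − 1.76: N ≥ 12.349. Round up → N = 13.
LSB = 46.01 V / 2^13 = 5.6165 mV.
|e|_max = LSB/2 = 2.81 mV.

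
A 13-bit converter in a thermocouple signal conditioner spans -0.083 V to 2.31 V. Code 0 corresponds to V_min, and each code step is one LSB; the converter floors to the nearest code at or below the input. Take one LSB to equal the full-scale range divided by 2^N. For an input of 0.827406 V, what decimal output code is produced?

3116

Range = 2.31 − (-0.083) = 2.393 V. LSB = 2.393 V / 2^13 ≈ 292.1 µV.
(V_in − V_min) × 2^13/range = (0.827406 − (-0.083)) × 8192/2.393 = 3116.609.
Floor → code = 3116.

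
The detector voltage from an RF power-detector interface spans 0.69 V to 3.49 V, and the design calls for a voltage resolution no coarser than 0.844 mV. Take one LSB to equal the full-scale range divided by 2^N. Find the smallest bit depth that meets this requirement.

The full-scale span is 3.49 − (0.69) = 2.8 V.
Required number of levels: 2.8/0.844 mV = 3317.5; smallest N with 2^N ≥ that is 12.

12 bits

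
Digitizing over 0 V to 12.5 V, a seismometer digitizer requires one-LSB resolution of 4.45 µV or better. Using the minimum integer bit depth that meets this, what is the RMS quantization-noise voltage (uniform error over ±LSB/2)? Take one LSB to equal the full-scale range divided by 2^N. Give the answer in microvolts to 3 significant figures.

0.860 µV

Span = 12.5 V.
12.5 V / 4.45 µV = 2.809e6. Since 2^21 = 2097152 and 2^22 = 4194304, N = 22.
Step size = 12.5/4194304 V = 2.9802 µV.
σ_q = LSB/√12 = 2.9802 µV/3.4641 = 0.860 µV.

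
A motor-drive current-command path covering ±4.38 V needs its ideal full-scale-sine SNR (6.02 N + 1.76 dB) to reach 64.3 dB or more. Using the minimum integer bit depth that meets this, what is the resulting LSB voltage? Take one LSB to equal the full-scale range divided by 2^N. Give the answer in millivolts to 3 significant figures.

4.28 mV

Span: 4.38 V − (-4.38 V) = 8.76 V.
Required N = ⌈(64.3 − 1.76)/6.02⌉ = ⌈10.389⌉ = 11.
LSB = 8.76 V ÷ 2^11 = 8.76/2048 V = 4.28 mV.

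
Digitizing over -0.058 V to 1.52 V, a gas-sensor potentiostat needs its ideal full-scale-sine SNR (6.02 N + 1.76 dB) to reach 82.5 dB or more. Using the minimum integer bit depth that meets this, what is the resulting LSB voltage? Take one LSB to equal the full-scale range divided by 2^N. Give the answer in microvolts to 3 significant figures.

96.3 µV

The full-scale span is 1.52 − (-0.058) = 1.578 V.
6.02 N + 1.76 ≥ 82.5 gives N ≥ 13.412, so the minimum integer is 14.
Step size = 1.578/16384 V = 96.3 µV.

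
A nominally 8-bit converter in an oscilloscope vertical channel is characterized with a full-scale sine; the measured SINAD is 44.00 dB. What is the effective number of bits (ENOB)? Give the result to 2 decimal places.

7.02 bits

(44.00 − 1.76) / 6.02 = 42.24/6.02 = 7.0166 effective bits.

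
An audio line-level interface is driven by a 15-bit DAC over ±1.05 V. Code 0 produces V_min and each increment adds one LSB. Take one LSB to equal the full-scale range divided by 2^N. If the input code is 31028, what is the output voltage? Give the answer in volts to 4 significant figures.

0.9385 V

Span: 1.05 V − (-1.05 V) = 2.1 V. LSB = 2.1 V / 2^15.
V_out = -1.05 + 31028 × (2.1/32768) V
      = -1.05 + 1.98849 = 0.938489 V.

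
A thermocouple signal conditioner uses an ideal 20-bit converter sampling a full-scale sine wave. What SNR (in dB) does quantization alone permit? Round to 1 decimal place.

122.2 dB

Ideal quantization SNR: 6.02 × 20 + 1.76 dB = 122.2 dB.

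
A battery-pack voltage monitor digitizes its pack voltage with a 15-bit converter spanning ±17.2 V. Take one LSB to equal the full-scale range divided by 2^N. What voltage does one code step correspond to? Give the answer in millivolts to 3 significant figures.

The full-scale span is 17.2 − (-17.2) = 34.4 V.
Number of codes = 2^15 = 32768.
LSB = 34.4 V ÷ 2^15 = 34.4/32768 V = 1.05 mV.

1.05 mV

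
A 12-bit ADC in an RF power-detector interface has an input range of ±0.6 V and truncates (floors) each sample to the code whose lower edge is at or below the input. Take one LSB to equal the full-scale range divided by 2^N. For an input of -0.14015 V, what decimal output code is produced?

Span: 0.6 V − (-0.6 V) = 1.2 V. LSB = 1.2 V / 2^12 ≈ 293.0 µV.
V_in − V_min = -0.14015 − (-0.6) = 0.45985 V.
Divide by LSB: 0.45985 × 4096/1.2 = 1569.6213.
Truncating gives code 1569.

1569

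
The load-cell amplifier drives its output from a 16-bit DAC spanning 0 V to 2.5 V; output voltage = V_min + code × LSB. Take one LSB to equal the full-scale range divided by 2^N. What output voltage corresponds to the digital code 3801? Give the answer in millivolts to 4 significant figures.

Range is 2.5 V. LSB = 2.5 V / 2^16.
V_out = 0 + 3801 × (2.5/65536) V
      = 0 + 0.144997 = 0.144997 V.

145.0 mV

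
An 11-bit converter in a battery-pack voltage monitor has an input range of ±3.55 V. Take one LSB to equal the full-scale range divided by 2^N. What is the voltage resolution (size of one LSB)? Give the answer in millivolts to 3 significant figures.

3.47 mV

Full-scale range = 3.55 V − (-3.55 V) = 7.1 V.
Number of codes = 2^11 = 2048.
LSB = 7.1 V ÷ 2^11 = 7.1/2048 V = 3.47 mV.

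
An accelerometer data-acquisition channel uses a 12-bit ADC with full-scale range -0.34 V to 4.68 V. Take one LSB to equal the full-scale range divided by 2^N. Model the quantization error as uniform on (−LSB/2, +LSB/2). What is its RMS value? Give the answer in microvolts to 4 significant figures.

The full-scale span is 4.68 − (-0.34) = 5.02 V.
LSB = 5.02 V ÷ 2^12 = 5.02/4096 V = 1.22559 mV.
σ_q = LSB/√12 = 1.22559 mV/3.4641 = 353.8 µV.

353.8 µV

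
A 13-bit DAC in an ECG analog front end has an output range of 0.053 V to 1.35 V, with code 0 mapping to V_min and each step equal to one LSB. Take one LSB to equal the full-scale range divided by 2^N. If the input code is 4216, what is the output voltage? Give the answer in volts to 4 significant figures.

0.7205 V

Full-scale range = 1.35 V − (0.053 V) = 1.297 V. LSB = 1.297 V / 2^13.
V_out = 0.053 + 4216 × (1.297/8192) V
      = 0.053 + 0.667499 = 0.720499 V.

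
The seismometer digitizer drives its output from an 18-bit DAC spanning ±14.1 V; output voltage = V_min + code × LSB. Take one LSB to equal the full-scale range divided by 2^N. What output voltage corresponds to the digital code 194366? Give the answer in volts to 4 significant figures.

6.809 V

The full-scale span is 14.1 − (-14.1) = 28.2 V. LSB = 28.2 V / 2^18.
V_out = V_min + code × LSB = -14.1 V + 194366 × 28.2 V / 262144
      = -14.1 + 20.9088 = 6.80882 V.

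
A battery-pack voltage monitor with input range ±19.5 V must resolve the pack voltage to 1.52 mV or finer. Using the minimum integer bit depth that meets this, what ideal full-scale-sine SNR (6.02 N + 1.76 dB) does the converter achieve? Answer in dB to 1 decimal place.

Span: 19.5 V − (-19.5 V) = 39 V.
Need 2^N ≥ 39 V / 1.52 mV = 25660 → N_min = 15.
6.02(15) + 1.76 = 92.06 dB.

92.1 dB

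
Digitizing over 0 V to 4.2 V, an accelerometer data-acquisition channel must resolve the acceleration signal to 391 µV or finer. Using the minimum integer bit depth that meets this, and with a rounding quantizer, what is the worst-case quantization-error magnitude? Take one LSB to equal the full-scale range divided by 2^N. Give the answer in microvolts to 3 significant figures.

Span = 4.2 V.
Need 2^N ≥ 4.2 V / 391 µV = 10740 → N_min = 14.
LSB = 4.2 V / 2^14 = 256.35 µV.
Half an LSB is 128 µV.

128 µV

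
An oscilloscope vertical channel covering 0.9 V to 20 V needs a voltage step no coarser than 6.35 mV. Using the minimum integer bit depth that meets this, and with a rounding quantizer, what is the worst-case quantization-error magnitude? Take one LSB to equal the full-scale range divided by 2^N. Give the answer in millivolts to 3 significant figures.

Range = 20 − (0.9) = 19.1 V.
19.1 V / 6.35 mV = 3008. Since 2^11 = 2048 and 2^12 = 4096, N = 12.
Step size = 19.1/4096 V = 4.6631 mV.
Max error for round-to-nearest is LSB/2 = 2.33 mV.

2.33 mV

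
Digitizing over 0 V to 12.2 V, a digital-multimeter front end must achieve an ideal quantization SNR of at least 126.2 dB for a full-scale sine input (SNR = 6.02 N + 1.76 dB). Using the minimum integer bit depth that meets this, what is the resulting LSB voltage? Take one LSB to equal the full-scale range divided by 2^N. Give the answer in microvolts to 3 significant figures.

5.82 µV

Range is 12.2 V.
Required N = ⌈(126.2 − 1.76)/6.02⌉ = ⌈20.671⌉ = 21.
LSB = 12.2 V ÷ 2^21 = 12.2/2097152 V = 5.82 µV.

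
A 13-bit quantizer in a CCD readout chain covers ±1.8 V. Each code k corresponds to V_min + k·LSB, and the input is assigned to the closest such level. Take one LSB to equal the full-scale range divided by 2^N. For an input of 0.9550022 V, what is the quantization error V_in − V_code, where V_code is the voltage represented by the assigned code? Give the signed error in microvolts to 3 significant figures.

Range = 1.8 − (-1.8) = 3.6 V. LSB = 3.6 V / 2^13 ≈ 439.5 µV.
(0.9550022 − (-1.8)) / LSB = 2.7550022 × 8192/3.6 = 6269.1606. Nearest integer: k = 6269.
Reconstructed level: -1.8 + 6269 × 3.6/8192 V = 0.9549316406 V.
V_in − V_code = 0.9550022 − (0.9549316406) = +70.6 µV.

+70.6 µV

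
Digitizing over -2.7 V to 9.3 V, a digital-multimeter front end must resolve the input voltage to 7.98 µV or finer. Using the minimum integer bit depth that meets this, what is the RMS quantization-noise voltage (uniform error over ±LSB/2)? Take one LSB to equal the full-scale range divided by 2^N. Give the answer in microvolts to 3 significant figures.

Full-scale range = 9.3 V − (-2.7 V) = 12 V.
Need 2^N ≥ 12 V / 7.98 µV = 1.504e6 → N_min = 21.
Step size = 12/2097152 V = 5.7220 µV.
σ_q = LSB/√12 = 5.7220 µV/3.4641 = 1.65 µV.

1.65 µV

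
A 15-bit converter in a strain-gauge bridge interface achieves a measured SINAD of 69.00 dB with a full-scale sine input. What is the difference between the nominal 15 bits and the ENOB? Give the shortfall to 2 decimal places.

ENOB = (SINAD − 1.76)/6.02 = (69.00 − 1.76)/6.02 = 11.1694 bits.
Shortfall = 15 − 11.1694 = 3.8306 bits.

3.83 bits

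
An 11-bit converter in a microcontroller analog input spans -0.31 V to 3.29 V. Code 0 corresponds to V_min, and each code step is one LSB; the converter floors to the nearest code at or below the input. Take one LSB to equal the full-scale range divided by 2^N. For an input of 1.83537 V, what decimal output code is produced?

Full-scale range = 3.29 V − (-0.31 V) = 3.6 V. LSB = 3.6 V / 2^11 ≈ 1.758 mV.
(V_in − V_min) × 2^11/range = (1.83537 − (-0.31)) × 2048/3.6 = 1220.477.
Floor → code = 1220.

1220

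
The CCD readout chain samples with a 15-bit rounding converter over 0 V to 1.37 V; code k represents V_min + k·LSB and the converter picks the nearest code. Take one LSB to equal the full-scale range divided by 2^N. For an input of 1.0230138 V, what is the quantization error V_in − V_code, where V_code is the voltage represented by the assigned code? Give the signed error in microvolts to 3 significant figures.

−12.6 µV

Span = 1.37 V. LSB = 1.37 V / 2^15 ≈ 41.81 µV.
Position in LSBs: (1.0230138 − (0)) × 32768/1.37 = 24468.6980; rounding gives k = 24469.
Reconstructed level: 0 + 24469 × 1.37/32768 V = 1.0230264282 V.
Error = V_in − V_code = 1.0230138 − (1.0230264282) = −12.6 µV.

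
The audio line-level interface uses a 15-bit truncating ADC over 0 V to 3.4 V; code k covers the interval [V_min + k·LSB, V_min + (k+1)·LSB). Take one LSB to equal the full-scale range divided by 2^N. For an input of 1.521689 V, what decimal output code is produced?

Span = 3.4 V. LSB = 3.4 V / 2^15 ≈ 103.8 µV.
V_in − V_min = 1.521689 − (0) = 1.521689 V.
Divide by LSB: 1.521689 × 32768/3.4 = 14665.5015.
Truncating gives code 14665.

14665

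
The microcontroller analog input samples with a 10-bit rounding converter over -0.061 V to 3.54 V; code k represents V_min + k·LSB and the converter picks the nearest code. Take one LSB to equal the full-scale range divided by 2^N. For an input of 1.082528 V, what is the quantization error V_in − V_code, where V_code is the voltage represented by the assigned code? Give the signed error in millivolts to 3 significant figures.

Full-scale range = 3.54 V − (-0.061 V) = 3.601 V. LSB = 3.601 V / 2^10 ≈ 3.517 mV.
(V_in − V_min)/LSB = (1.082528 − (-0.061)) × 1024/3.601 = 325.1799 → nearest code k = 325.
V_code = -0.061 + (325/1024) × 3.601 = 1.081895508 V.
Error = V_in − V_code = 1.082528 − (1.081895508) = +0.632 mV.

+0.632 mV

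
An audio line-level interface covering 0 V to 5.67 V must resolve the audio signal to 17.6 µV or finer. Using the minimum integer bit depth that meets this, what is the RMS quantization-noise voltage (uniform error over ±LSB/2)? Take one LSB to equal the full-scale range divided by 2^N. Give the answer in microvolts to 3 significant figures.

3.12 µV

V_FS = 5.67 V.
Levels needed ≥ 5.67/17.6 µV = 322200. 2^19 = 524288 suffices, so N_min = 19.
Step size = 5.67/524288 V = 10.815 µV.
σ_q = LSB/√12 = 10.815 µV/3.4641 = 3.12 µV.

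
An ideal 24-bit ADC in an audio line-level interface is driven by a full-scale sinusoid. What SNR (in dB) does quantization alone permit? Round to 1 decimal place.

6.02(24) + 1.76 = 144.48 + 1.76 = 146.24 dB.

146.2 dB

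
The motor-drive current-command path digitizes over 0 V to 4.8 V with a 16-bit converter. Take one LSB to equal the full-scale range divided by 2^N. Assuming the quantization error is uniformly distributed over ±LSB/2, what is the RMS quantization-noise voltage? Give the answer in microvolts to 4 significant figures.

V_FS = 4.8 V.
LSB = 4.8 V / 2^16 = 73.2422 µV.
RMS of a uniform error over width LSB is LSB/√12 = 21.14 µV.

21.14 µV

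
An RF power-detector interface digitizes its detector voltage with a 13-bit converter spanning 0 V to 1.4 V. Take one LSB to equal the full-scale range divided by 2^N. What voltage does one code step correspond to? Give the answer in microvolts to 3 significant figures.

Span = 1.4 V.
There are 2^13 = 8192 steps.
LSB = 1.4 V ÷ 2^13 = 1.4/8192 V = 171 µV.

171 µV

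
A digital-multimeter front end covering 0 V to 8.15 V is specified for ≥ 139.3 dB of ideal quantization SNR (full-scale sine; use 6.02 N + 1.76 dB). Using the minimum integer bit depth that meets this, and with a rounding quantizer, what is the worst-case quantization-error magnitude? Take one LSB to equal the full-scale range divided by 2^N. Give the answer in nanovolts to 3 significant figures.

486 nV

Full-scale range = 8.15 V.
N ≥ (139.3 − 1.76)/6.02 = 22.847 → N_min = 23.
One LSB is 8.15 V / 8388608 = 0.97156 µV.
Max error for round-to-nearest is LSB/2 = 486 nV.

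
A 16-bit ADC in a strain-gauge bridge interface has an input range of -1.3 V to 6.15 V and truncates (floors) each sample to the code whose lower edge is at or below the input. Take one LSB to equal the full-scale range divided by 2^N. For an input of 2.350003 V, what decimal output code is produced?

32108

Span: 6.15 V − (-1.3 V) = 7.45 V. LSB = 7.45 V / 2^16 ≈ 113.7 µV.
V_in − V_min = 2.350003 − (-1.3) = 3.650003 V.
Divide by LSB: 3.650003 × 65536/7.45 = 32108.2680.
Truncating gives code 32108.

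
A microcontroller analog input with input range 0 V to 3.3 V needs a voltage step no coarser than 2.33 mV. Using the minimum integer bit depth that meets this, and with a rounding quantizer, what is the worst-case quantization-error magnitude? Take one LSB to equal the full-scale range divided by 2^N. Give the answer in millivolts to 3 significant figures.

Range is 3.3 V.
Levels needed ≥ 3.3/2.33 mV = 1416. 2^11 = 2048 suffices, so N_min = 11.
LSB = 3.3 V ÷ 2^11 = 3.3/2048 V = 1.6113 mV.
Max error for round-to-nearest is LSB/2 = 0.806 mV.

0.806 mV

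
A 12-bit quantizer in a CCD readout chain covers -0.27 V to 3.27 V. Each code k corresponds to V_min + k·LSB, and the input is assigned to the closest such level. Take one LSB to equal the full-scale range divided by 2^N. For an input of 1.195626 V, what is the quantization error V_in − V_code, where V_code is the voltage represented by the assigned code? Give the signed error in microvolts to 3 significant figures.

Span: 3.27 V − (-0.27 V) = 3.54 V. LSB = 3.54 V / 2^12 ≈ 0.8643 mV.
(1.195626 − (-0.27)) / LSB = 1.465626 × 4096/3.54 = 1695.8204. Nearest integer: k = 1696.
V_code = -0.27 + (1696/4096) × 3.54 = 1.195781250 V.
V_in − V_code = 1.195626 − (1.195781250) = −155 µV.

−155 µV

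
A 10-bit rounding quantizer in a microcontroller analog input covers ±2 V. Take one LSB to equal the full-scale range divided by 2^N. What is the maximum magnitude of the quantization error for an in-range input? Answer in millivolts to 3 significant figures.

Range = 2 − (-2) = 4 V.
Step size = 4/1024 V = 3.9063 mV.
A rounding quantizer has |error| ≤ LSB/2 = 1.95 mV.

1.95 mV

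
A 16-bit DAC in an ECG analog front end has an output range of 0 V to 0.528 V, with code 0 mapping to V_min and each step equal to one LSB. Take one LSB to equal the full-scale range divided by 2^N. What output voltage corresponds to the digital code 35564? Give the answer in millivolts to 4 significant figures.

V_FS = 0.528 V. LSB = 0.528 V / 2^16.
V_out = V_min + code × LSB = 0 V + 35564 × 0.528 V / 65536
      = 0 V + 0.286526 V = 0.286526 V.

286.5 mV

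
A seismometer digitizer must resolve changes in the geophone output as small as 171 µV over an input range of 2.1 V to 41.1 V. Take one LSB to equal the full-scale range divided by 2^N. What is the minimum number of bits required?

Span: 41.1 V − (2.1 V) = 39 V.
39 V / 171 µV = 228100. Since 2^17 = 131072 and 2^18 = 262144, N = 18.

18 bits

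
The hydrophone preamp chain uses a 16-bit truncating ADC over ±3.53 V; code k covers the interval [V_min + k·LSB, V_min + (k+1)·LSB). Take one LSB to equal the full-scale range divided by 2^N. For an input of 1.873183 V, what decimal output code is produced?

50156

Full-scale range = 3.53 V − (-3.53 V) = 7.06 V. LSB = 7.06 V / 2^16 ≈ 107.7 µV.
V_in − V_min = 1.873183 − (-3.53) = 5.403183 V.
Divide by LSB: 5.403183 × 65536/7.06 = 50156.2324.
Truncating gives code 50156.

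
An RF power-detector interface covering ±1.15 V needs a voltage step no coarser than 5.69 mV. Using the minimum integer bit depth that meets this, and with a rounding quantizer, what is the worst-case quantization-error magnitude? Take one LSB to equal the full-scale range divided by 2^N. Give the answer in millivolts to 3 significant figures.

The full-scale span is 1.15 − (-1.15) = 2.3 V.
Required number of levels: 2.3/5.69 mV = 404.22; smallest N with 2^N ≥ that is 9.
LSB = 2.3 V ÷ 2^9 = 2.3/512 V = 4.4922 mV.
|e|_max = LSB/2 = 2.25 mV.

2.25 mV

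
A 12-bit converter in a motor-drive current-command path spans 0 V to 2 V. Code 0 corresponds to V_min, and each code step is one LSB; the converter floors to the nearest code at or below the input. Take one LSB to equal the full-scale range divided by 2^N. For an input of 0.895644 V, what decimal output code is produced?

Full-scale range = 2 V. LSB = 2 V / 2^12 ≈ 488.3 µV.
code = ⌊(V_in − V_min)/LSB⌋ = ⌊(V_in − V_min) × 2^12 / range⌋
     = ⌊(0.895644 − (0)) × 4096 / 2⌋ = ⌊0.895644 × 4096/2⌋
     = ⌊1834.279⌋ = 1834.

1834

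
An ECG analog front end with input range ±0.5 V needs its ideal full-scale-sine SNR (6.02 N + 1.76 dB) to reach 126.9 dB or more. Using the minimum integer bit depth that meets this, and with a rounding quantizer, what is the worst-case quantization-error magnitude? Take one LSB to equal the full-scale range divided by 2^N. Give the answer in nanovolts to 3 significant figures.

238 nV

Full-scale range = 0.5 V − (-0.5 V) = 1 V.
Required N = ⌈(126.9 − 1.76)/6.02⌉ = ⌈20.787⌉ = 21.
Step size = 1/2097152 V = 476.84 nV.
Half an LSB is 238 nV.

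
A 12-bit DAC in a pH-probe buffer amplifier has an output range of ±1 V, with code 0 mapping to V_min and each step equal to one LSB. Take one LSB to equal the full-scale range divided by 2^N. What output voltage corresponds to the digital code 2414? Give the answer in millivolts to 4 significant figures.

Range = 1 − (-1) = 2 V. LSB = 2 V / 2^12.
V_out = V_min + code × LSB = -1 V + 2414 × 2 V / 4096
      = -1 V + 1.17871 V = 0.178711 V.

178.7 mV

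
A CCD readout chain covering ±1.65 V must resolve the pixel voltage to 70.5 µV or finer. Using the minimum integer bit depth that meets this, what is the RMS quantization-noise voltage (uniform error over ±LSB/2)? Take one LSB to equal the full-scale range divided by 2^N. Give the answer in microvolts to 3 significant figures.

Full-scale range = 1.65 V − (-1.65 V) = 3.3 V.
3.3 V / 70.5 µV = 46810. Since 2^15 = 32768 and 2^16 = 65536, N = 16.
Step size = 3.3/65536 V = 50.354 µV.
RMS noise = LSB/√12 = 14.5 µV.

14.5 µV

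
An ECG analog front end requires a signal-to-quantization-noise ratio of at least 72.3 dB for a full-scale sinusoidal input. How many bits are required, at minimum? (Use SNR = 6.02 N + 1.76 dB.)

Solving 6.02 N ≥ 72.3 − 1.76: N ≥ 11.718. Round up → N = 12.

12 bits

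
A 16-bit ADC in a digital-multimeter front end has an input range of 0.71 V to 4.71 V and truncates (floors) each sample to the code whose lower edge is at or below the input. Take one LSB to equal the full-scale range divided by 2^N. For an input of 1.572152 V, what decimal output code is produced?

Full-scale range = 4.71 V − (0.71 V) = 4 V. LSB = 4 V / 2^16 ≈ 61.04 µV.
code = ⌊(V_in − V_min)/LSB⌋ = ⌊(V_in − V_min) × 2^16 / range⌋
     = ⌊(1.572152 − (0.71)) × 65536 / 4⌋ = ⌊0.862152 × 65536/4⌋
     = ⌊14125.498⌋ = 14125.

14125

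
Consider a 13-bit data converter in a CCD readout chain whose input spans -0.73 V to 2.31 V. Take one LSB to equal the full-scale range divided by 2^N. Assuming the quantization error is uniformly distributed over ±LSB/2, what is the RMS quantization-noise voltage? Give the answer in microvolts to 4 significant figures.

Full-scale range = 2.31 V − (-0.73 V) = 3.04 V.
Step size = 3.04/8192 V = 371.094 µV.
σ_q = LSB/√12 = 371.094 µV/3.4641 = 107.1 µV.

107.1 µV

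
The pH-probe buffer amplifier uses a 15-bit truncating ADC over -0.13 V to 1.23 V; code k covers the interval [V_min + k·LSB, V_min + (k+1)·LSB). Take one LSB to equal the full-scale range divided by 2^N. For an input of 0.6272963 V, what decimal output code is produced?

18246

Full-scale range = 1.23 V − (-0.13 V) = 1.36 V. LSB = 1.36 V / 2^15 ≈ 41.50 µV.
code = ⌊(V_in − V_min)/LSB⌋ = ⌊(V_in − V_min) × 2^15 / range⌋
     = ⌊(0.6272963 − (-0.13)) × 32768 / 1.36⌋ = ⌊0.7572963 × 32768/1.36⌋
     = ⌊18246.386⌋ = 18246.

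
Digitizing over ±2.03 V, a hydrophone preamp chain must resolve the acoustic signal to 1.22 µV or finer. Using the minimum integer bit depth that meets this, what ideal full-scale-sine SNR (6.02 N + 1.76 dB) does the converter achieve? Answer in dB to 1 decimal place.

134.2 dB

Span: 2.03 V − (-2.03 V) = 4.06 V.
Need 2^N ≥ 4.06 V / 1.22 µV = 3.328e6 → N_min = 22.
6.02(22) + 1.76 = 134.20 dB.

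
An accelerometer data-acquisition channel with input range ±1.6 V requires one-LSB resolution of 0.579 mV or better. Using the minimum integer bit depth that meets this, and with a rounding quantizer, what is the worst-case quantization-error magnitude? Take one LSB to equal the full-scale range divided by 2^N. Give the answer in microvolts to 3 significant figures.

195 µV

Range = 1.6 − (-1.6) = 3.2 V.
Levels needed ≥ 3.2/0.579 mV = 5527. 2^13 = 8192 suffices, so N_min = 13.
LSB = 3.2 V ÷ 2^13 = 3.2/8192 V = 390.63 µV.
Half an LSB is 195 µV.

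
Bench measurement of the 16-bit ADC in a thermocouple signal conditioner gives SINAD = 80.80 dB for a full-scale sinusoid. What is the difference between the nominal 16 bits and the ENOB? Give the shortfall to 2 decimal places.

2.87 bits

Effective bits = (80.80 − 1.76)/6.02 = 13.1296.
16 − 13.1296 = 2.87 bits below nominal.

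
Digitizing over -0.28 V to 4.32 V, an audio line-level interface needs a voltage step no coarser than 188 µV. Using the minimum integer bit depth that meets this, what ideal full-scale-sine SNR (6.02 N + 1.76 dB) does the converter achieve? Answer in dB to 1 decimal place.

Full-scale range = 4.32 V − (-0.28 V) = 4.6 V.
4.6 V / 188 µV = 24470. Since 2^14 = 16384 and 2^15 = 32768, N = 15.
Ideal SNR at N = 15: 6.02·15 + 1.76 = 92.1 dB.

92.1 dB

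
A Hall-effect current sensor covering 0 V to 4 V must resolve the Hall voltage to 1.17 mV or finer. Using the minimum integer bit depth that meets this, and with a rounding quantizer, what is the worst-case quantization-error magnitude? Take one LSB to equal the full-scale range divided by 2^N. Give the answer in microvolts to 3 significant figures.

V_FS = 4 V.
Need 2^N ≥ 4 V / 1.17 mV = 3419 → N_min = 12.
One LSB is 4 V / 4096 = 0.97656 mV.
Max error for round-to-nearest is LSB/2 = 488 µV.

488 µV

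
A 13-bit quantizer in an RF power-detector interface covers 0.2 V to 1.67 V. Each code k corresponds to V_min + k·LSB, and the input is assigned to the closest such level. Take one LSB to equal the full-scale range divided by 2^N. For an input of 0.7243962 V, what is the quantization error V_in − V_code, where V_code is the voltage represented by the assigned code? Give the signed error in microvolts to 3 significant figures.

+62.7 µV

Span: 1.67 V − (0.2 V) = 1.47 V. LSB = 1.47 V / 2^13 ≈ 179.4 µV.
(V_in − V_min)/LSB = (0.7243962 − (0.2)) × 8192/1.47 = 2922.3494 → nearest code k = 2922.
Reconstructed level: 0.2 + 2922 × 1.47/8192 V = 0.7243334961 V.
Error = V_in − V_code = 0.7243962 − (0.7243334961) = +62.7 µV.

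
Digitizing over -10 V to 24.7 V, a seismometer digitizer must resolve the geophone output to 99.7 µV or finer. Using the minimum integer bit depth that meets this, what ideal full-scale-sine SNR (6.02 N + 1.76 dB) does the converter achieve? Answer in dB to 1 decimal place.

116.1 dB

Span: 24.7 V − (-10 V) = 34.7 V.
Required number of levels: 34.7/99.7 µV = 348040; smallest N with 2^N ≥ that is 19.
6.02(19) + 1.76 = 116.14 dB.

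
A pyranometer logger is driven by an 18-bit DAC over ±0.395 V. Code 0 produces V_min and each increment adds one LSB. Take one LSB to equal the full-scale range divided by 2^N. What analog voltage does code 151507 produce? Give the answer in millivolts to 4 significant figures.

Span: 0.395 V − (-0.395 V) = 0.79 V. LSB = 0.79 V / 2^18.
V_out = V_min + code × LSB = -0.395 V + 151507 × 0.79 V / 262144
      = -0.395 V + 0.456583 V = 0.0615831 V.

61.58 mV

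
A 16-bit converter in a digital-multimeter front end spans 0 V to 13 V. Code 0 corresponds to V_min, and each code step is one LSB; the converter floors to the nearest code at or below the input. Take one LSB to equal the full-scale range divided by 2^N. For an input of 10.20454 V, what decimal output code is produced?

51443

Range is 13 V. LSB = 13 V / 2^16 ≈ 198.4 µV.
(V_in − V_min) × 2^16/range = (10.20454 − (0)) × 65536/13 = 51443.441.
Floor → code = 51443.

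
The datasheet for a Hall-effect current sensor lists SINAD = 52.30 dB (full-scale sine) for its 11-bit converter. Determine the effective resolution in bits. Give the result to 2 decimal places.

8.40 bits

ENOB = (SINAD − 1.76) / 6.02 = (52.30 − 1.76) / 6.02 = 50.54 / 6.02 = 8.3953.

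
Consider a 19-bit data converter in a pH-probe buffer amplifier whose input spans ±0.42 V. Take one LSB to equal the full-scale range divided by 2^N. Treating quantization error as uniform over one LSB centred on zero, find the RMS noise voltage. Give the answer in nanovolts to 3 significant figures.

Range = 0.42 − (-0.42) = 0.84 V.
One LSB is 0.84 V / 524288 = 1.6022 µV.
For a uniform distribution on [−LSB/2, +LSB/2], V_rms = LSB/√12 = 1.6022 µV/3.4641 = 463 nV.

463 nV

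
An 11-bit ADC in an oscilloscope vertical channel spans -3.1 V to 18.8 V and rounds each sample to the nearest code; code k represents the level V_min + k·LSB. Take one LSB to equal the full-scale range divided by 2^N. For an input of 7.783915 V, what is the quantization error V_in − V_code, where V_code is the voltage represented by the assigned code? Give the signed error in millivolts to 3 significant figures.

−1.92 mV

The full-scale span is 18.8 − (-3.1) = 21.9 V. LSB = 21.9 V / 2^11 ≈ 10.69 mV.
Position in LSBs: (7.783915 − (-3.1)) × 2048/21.9 = 1017.8200; rounding gives k = 1018.
V_code = -3.1 + (1018/2048) × 21.9 = 7.785839844 V.
Error = V_in − V_code = 7.783915 − (7.785839844) = −1.92 mV.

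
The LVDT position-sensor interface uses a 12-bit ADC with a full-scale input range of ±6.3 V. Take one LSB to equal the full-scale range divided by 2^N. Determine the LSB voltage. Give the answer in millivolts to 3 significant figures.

3.08 mV

Full-scale range = 6.3 V − (-6.3 V) = 12.6 V.
Number of codes = 2^12 = 4096.
One LSB is 12.6 V / 4096 = 3.08 mV.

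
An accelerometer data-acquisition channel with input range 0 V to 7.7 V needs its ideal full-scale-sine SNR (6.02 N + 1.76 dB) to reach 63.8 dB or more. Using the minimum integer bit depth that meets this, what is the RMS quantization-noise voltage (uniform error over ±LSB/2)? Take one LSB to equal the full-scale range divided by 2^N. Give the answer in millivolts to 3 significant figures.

V_FS = 7.7 V.
Required N = ⌈(63.8 − 1.76)/6.02⌉ = ⌈10.306⌉ = 11.
LSB = 7.7 V ÷ 2^11 = 7.7/2048 V = 3.7598 mV.
σ_q = LSB/√12 = 3.7598 mV/3.4641 = 1.09 mV.

1.09 mV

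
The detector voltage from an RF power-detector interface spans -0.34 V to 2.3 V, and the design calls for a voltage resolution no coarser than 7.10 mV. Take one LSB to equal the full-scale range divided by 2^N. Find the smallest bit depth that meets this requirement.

Span: 2.3 V − (-0.34 V) = 2.64 V.
2.64 V / 7.10 mV = 371.8. Since 2^8 = 256 and 2^9 = 512, N = 9.

9 bits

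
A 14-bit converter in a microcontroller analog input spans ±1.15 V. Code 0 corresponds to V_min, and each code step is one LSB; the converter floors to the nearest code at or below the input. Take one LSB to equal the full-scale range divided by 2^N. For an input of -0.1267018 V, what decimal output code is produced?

Span: 1.15 V − (-1.15 V) = 2.3 V. LSB = 2.3 V / 2^14 ≈ 140.4 µV.
(V_in − V_min) × 2^14/range = (-0.1267018 − (-1.15)) × 16384/2.3 = 7289.442.
Floor → code = 7289.

7289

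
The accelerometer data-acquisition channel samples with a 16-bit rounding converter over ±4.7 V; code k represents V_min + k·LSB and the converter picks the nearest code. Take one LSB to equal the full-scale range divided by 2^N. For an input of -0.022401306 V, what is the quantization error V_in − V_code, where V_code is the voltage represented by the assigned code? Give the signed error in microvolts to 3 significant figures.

−25.8 µV

The full-scale span is 4.7 − (-4.7) = 9.4 V. LSB = 9.4 V / 2^16 ≈ 143.4 µV.
Position in LSBs: (-0.022401306 − (-4.7)) × 65536/9.4 = 32611.8200; rounding gives k = 32612.
Reconstructed level: -4.7 + 32612 × 9.4/65536 V = -0.022375488281 V.
Error = V_in − V_code = -0.022401306 − (-0.022375488281) = −25.8 µV.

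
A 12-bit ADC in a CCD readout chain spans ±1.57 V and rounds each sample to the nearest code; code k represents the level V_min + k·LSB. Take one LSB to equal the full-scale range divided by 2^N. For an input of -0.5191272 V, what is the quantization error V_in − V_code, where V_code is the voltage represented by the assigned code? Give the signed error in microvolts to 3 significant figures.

Full-scale range = 1.57 V − (-1.57 V) = 3.14 V. LSB = 3.14 V / 2^12 ≈ 0.7666 mV.
(V_in − V_min)/LSB = (-0.5191272 − (-1.57)) × 4096/3.14 = 1370.8201 → nearest code k = 1371.
V_code = -1.57 + (1371/4096) × 3.14 = -0.5189892578 V.
Error = V_in − V_code = -0.5191272 − (-0.5189892578) = −138 µV.

−138 µV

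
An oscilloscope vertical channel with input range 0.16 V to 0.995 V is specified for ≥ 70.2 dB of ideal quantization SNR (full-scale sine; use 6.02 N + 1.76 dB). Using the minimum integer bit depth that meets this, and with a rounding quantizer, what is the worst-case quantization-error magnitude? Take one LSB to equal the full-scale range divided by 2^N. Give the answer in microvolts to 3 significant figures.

102 µV

Span: 0.995 V − (0.16 V) = 0.835 V.
N ≥ (70.2 − 1.76)/6.02 = 11.369 → N_min = 12.
LSB = 0.835 V / 2^12 = 203.86 µV.
|e|_max = LSB/2 = 102 µV.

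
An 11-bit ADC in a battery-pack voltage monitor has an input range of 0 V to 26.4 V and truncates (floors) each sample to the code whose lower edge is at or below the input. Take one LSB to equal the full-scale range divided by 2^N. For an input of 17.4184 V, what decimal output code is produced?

Range is 26.4 V. LSB = 26.4 V / 2^11 ≈ 12.89 mV.
V_in − V_min = 17.4184 − (0) = 17.4184 V.
Divide by LSB: 17.4184 × 2048/26.4 = 1351.2456.
Truncating gives code 1351.

1351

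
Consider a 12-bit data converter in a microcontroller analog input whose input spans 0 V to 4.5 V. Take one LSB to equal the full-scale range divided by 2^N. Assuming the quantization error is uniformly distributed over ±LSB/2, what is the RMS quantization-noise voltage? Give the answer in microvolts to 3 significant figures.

317 µV

Full-scale range = 4.5 V.
LSB = 4.5 V / 2^12 = 1.0986 mV.
For a uniform distribution on [−LSB/2, +LSB/2], V_rms = LSB/√12 = 1.0986 mV/3.4641 = 317 µV.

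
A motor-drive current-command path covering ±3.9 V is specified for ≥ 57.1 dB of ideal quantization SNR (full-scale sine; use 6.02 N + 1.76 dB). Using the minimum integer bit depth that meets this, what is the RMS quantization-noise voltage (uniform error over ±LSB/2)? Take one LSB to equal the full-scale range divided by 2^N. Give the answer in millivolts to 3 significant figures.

2.20 mV

Full-scale range = 3.9 V − (-3.9 V) = 7.8 V.
6.02 N + 1.76 ≥ 57.1 gives N ≥ 9.193, so the minimum integer is 10.
Step size = 7.8/1024 V = 7.6172 mV.
V_rms = LSB/√12 = 2.20 mV.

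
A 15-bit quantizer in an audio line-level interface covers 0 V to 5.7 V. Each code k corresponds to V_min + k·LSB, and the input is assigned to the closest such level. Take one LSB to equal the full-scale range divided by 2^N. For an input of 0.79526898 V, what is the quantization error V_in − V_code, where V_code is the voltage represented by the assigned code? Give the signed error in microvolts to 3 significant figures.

V_FS = 5.7 V. LSB = 5.7 V / 2^15 ≈ 174.0 µV.
(V_in − V_min)/LSB = (0.79526898 − (0)) × 32768/5.7 = 4571.8200 → nearest code k = 4572.
Reconstructed level: 0 + 4572 × 5.7/32768 V = 0.79530029297 V.
V_in − V_code = 0.79526898 − (0.79530029297) = −31.3 µV.

−31.3 µV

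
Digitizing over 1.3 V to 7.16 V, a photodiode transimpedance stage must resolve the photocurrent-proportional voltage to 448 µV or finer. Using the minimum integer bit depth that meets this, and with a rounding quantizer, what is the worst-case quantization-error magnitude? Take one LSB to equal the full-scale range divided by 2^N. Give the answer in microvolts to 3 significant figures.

179 µV

The full-scale span is 7.16 − (1.3) = 5.86 V.
5.86 V / 448 µV = 13080. Since 2^13 = 8192 and 2^14 = 16384, N = 14.
Step size = 5.86/16384 V = 357.67 µV.
|e|_max = LSB/2 = 179 µV.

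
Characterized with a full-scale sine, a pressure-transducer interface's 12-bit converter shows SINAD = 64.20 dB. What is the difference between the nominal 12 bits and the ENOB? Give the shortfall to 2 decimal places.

1.63 bits

Effective bits = (64.20 − 1.76)/6.02 = 10.3721.
Shortfall = 12 − 10.3721 = 1.6279 bits.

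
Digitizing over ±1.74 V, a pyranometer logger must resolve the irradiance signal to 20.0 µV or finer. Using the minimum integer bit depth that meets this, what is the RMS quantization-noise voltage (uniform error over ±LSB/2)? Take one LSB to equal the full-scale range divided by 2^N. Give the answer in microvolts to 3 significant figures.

The full-scale span is 1.74 − (-1.74) = 3.48 V.
Levels needed ≥ 3.48/20.0 µV = 174000. 2^18 = 262144 suffices, so N_min = 18.
LSB = 3.48 V ÷ 2^18 = 3.48/262144 V = 13.275 µV.
V_rms = LSB/√12 = 3.83 µV.

3.83 µV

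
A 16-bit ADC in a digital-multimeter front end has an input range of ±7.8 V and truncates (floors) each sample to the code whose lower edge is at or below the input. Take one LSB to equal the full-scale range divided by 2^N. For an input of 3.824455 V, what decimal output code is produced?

Full-scale range = 7.8 V − (-7.8 V) = 15.6 V. LSB = 15.6 V / 2^16 ≈ 238.0 µV.
V_in − V_min = 3.824455 − (-7.8) = 11.624455 V.
Divide by LSB: 11.624455 × 65536/15.6 = 48834.6335.
Truncating gives code 48834.

48834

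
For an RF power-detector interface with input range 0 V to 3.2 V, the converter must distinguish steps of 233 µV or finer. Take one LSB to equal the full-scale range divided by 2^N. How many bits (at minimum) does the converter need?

14 bits

Full-scale range = 3.2 V.
Levels needed ≥ 3.2/233 µV = 13730. 2^14 = 16384 suffices, so N_min = 14.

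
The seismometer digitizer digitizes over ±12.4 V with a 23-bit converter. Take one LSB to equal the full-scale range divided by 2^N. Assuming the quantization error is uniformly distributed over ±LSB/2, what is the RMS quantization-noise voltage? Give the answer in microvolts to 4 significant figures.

Range = 12.4 − (-12.4) = 24.8 V.
LSB = 24.8 V / 2^23 = 2.95639 µV.
σ_q = LSB/√12 = 2.95639 µV/3.4641 = 0.8534 µV.

0.8534 µV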